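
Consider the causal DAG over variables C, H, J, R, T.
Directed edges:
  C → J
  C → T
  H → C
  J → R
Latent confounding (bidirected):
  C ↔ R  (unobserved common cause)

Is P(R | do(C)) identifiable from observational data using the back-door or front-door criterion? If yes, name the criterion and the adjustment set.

desc(C)\{C}={J,R,T}; candidates ⊆ {H}.
C↔R: latent back-door arc(s) into C.
size 0: {}; under {} C still reaches {H,R} ∋ R.
size 1: {H}; under {H} C still reaches {R} ∋ R.
C↔R cannot be blocked by any observed set — no back-door set.
{J}: (i) intercepts every directed C→R path; (ii) no back-door C→{J}; (iii) {C} blocks every back-door {J}→R. Front-door holds.
P(R|do(C)) = Σ_{J} P(J|C) Σ_{C'} P(R|J,C')P(C').

P(R|do(C)): frontdoor, adjust for {J}.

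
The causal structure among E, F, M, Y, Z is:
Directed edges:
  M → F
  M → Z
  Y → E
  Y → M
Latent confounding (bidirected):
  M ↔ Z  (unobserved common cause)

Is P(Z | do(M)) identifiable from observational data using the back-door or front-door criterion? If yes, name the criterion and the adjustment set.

P(Z|do(M)): not identifiable (no BD/FD set).

desc(M)\{M}={F,Z}; candidates ⊆ {E,Y}.
M↔Z: latent back-door arc(s) into M.
size 0: {}; under {} M still reaches {E,Y,Z} ∋ Z.
size 1: {E}, {Y}; under {E} M still reaches {Y,Z} ∋ Z.
size 2: {E,Y}; under {E,Y} M still reaches {Z} ∋ Z.
M↔Z cannot be blocked by any observed set — no back-door set.
No mediator lies on a directed M→…→Z path.
Neither criterion identifies P(Z|do(M)) in this graph.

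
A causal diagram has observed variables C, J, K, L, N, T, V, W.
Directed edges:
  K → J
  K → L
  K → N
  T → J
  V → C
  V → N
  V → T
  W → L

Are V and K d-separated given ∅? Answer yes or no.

Bayes-Ball from V | ∅ reaches {C,J,N,T}.
K ∉ reach(V|∅) ⇒ V ⊥ K | ∅.

Yes — V ⊥ K | ∅.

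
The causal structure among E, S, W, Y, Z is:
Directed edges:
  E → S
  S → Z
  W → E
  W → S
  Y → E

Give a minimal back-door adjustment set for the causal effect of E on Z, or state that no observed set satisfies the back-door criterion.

desc(E)\{E}={S,Z}; candidates ⊆ {W,Y}.
size 0: {}; under {} E still reaches {S,W,Y,Z} ∋ Z.
{W}: E⊥Z given {W} in G with E→· removed — back-door holds.

E→Z: minimal back-door set {W}.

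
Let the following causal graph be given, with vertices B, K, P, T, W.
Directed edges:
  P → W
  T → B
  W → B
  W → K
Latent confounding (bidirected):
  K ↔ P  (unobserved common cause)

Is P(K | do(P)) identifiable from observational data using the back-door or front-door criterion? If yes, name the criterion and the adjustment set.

desc(P)\{P}={B,K,W}; candidates ⊆ {T}.
P↔K: latent back-door arc(s) into P.
size 0: {}; under {} P still reaches {K} ∋ K.
size 1: {T}; under {T} P still reaches {K} ∋ K.
P↔K cannot be blocked by any observed set — no back-door set.
{W}: (i) intercepts every directed P→K path; (ii) no back-door P→{W}; (iii) {P} blocks every back-door {W}→K. Front-door holds.
P(K|do(P)) = Σ_{W} P(W|P) Σ_{P'} P(K|W,P')P(P').

P(K|do(P)): frontdoor, adjust for {W}.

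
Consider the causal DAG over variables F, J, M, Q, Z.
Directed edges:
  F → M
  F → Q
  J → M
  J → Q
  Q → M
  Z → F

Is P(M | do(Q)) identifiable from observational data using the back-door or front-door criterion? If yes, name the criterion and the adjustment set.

desc(Q)\{Q}={M}; candidates ⊆ {F,J,Z}.
size 0: {}; under {} Q still reaches {F,J,M,Z} ∋ M.
size 1: {F}, {J}, {Z}; under {F} Q still reaches {J,M} ∋ M.
{F,J}: Q⊥M given {F,J} in G with Q→· removed — back-door holds.
P(M|do(Q)) = Σ_{F,J} P(M|Q,F,J)·P(F,J).

P(M|do(Q)): backdoor, adjust for {F, J}.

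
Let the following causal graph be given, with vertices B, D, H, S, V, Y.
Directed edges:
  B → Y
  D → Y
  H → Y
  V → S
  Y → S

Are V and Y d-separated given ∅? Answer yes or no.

Bayes-Ball from V | ∅ reaches {S}.
Y ∉ reach(V|∅) ⇒ V ⊥ Y | ∅.

Yes — V ⊥ Y | ∅.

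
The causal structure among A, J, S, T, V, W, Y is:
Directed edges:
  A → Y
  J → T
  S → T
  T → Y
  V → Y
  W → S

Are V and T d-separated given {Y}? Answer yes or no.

Bayes-Ball from V | {Y} reaches {A,J,S,T,W}.
T ∈ reach(V|{Y}) ⇒ V ⊥̸ T | {Y}.

No — V and T are d-connected given {Y}.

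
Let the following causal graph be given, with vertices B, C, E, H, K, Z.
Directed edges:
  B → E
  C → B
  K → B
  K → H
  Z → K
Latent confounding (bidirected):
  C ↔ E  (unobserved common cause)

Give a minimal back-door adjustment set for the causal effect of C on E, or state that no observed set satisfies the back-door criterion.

C→E: no observed back-door set.

desc(C)\{C}={B,E}; candidates ⊆ {H,K,Z}.
C↔E: latent back-door arc(s) into C.
size 0: {}; under {} C still reaches {E} ∋ E.
size 1: {H}, {K}, {Z}; under {H} C still reaches {E} ∋ E.
size 2: {H,K}, {H,Z}, {K,Z}; under {H,K} C still reaches {E} ∋ E.
C↔E cannot be blocked by any observed set — no back-door set.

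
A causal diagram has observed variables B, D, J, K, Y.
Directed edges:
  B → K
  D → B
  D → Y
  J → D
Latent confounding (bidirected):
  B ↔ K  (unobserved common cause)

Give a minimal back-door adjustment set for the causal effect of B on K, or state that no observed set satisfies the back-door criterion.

B→K: no observed back-door set.

desc(B)\{B}={K}; candidates ⊆ {D,J,Y}.
B↔K: latent back-door arc(s) into B.
size 0: {}; under {} B still reaches {D,J,K,Y} ∋ K.
size 1: {D}, {J}, {Y}; under {D} B still reaches {K} ∋ K.
size 2: {D,J}, {D,Y}, {J,Y}; under {D,J} B still reaches {K} ∋ K.
B↔K cannot be blocked by any observed set — no back-door set.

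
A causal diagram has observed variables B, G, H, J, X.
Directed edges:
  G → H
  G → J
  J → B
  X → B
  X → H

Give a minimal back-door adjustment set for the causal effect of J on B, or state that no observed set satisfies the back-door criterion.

desc(J)\{J}={B}; candidates ⊆ {G,H,X}.
∅: J⊥B given ∅ in G with J→· removed — back-door holds.

J→B: minimal back-door set ∅.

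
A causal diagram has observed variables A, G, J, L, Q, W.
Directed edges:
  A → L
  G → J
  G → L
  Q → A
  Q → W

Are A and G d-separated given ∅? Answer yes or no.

Bayes-Ball from A | ∅ reaches {L,Q,W}.
G ∉ reach(A|∅) ⇒ A ⊥ G | ∅.

Yes — A ⊥ G | ∅.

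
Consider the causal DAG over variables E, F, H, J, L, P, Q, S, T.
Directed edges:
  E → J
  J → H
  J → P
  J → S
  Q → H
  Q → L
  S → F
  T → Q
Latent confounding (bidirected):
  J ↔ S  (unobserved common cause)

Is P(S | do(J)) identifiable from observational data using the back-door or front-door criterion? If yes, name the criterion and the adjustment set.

desc(J)\{J}={F,H,P,S}; candidates ⊆ {E,L,Q,T}.
J↔S: latent back-door arc(s) into J.
size 0: {}; under {} J still reaches {E,F,S} ∋ S.
size 1: {E}, {L}, {Q} …(+1); under {E} J still reaches {F,S} ∋ S.
size 2: {E,L}, {E,Q}, {E,T} …(+3); under {E,L} J still reaches {F,S} ∋ S.
J↔S cannot be blocked by any observed set — no back-door set.
No mediator lies on a directed J→…→S path.
Neither criterion identifies P(S|do(J)) in this graph.

P(S|do(J)): not identifiable (no BD/FD set).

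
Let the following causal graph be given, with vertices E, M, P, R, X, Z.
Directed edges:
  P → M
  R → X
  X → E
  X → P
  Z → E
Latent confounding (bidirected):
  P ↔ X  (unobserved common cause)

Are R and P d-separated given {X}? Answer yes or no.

No — R and P are d-connected given {X}.

Bayes-Ball from R | {X} reaches {M,P}.
P ∈ reach(R|{X}) ⇒ R ⊥̸ P | {X}.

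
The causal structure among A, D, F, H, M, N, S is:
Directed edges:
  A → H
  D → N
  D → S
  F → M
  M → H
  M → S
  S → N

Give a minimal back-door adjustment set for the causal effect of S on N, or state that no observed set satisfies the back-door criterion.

desc(S)\{S}={N}; candidates ⊆ {A,D,F,H,M}.
size 0: {}; under {} S still reaches {D,F,H,M,N} ∋ N.
{D}: S⊥N given {D} in G with S→· removed — back-door holds.

S→N: minimal back-door set {D}.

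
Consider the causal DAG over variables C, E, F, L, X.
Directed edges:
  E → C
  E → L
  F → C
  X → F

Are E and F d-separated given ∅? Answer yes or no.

Bayes-Ball from E | ∅ reaches {C,L}.
F ∉ reach(E|∅) ⇒ E ⊥ F | ∅.

Yes — E ⊥ F | ∅.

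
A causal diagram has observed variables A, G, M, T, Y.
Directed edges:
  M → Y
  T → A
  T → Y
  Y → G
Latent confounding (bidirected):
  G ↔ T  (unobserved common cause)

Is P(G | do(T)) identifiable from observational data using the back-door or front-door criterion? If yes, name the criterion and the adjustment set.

desc(T)\{T}={A,G,Y}; candidates ⊆ {M}.
T↔G: latent back-door arc(s) into T.
size 0: {}; under {} T still reaches {G} ∋ G.
size 1: {M}; under {M} T still reaches {G} ∋ G.
T↔G cannot be blocked by any observed set — no back-door set.
{Y}: (i) intercepts every directed T→G path; (ii) no back-door T→{Y}; (iii) {T} blocks every back-door {Y}→G. Front-door holds.
P(G|do(T)) = Σ_{Y} P(Y|T) Σ_{T'} P(G|Y,T')P(T').

P(G|do(T)): frontdoor, adjust for {Y}.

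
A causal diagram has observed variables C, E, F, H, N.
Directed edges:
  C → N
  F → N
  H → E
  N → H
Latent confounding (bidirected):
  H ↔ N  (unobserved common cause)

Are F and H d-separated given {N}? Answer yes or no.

No — F and H are d-connected given {N}.

Bayes-Ball from F | {N} reaches {C,E,H}.
H ∈ reach(F|{N}) ⇒ F ⊥̸ H | {N}.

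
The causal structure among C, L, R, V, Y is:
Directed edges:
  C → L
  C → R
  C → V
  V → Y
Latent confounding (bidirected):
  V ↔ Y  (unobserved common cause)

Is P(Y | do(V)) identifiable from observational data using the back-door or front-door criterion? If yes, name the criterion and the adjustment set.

desc(V)\{V}={Y}; candidates ⊆ {C,L,R}.
V↔Y: latent back-door arc(s) into V.
size 0: {}; under {} V still reaches {C,L,R,Y} ∋ Y.
size 1: {C}, {L}, {R}; under {C} V still reaches {Y} ∋ Y.
size 2: {C,L}, {C,R}, {L,R}; under {C,L} V still reaches {Y} ∋ Y.
V↔Y cannot be blocked by any observed set — no back-door set.
No mediator lies on a directed V→…→Y path.
Neither criterion identifies P(Y|do(V)) in this graph.

P(Y|do(V)): not identifiable (no BD/FD set).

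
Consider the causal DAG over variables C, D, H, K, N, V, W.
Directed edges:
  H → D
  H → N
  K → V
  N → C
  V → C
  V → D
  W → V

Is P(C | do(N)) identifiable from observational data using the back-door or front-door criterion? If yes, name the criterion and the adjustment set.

P(C|do(N)): backdoor, adjust for ∅.

desc(N)\{N}={C}; candidates ⊆ {D,H,K,V,W}.
∅: N⊥C given ∅ in G with N→· removed — back-door holds.
P(C|do(N)) = P(C|N) — no adjustment needed.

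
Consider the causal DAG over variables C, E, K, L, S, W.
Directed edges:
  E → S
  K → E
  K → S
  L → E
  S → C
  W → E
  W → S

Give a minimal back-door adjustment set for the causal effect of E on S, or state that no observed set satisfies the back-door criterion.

desc(E)\{E}={C,S}; candidates ⊆ {K,L,W}.
size 0: {}; under {} E still reaches {C,K,L,S,W} ∋ S.
size 1: {K}, {L}, {W}; under {K} E still reaches {C,L,S,W} ∋ S.
{K,W}: E⊥S given {K,W} in G with E→· removed — back-door holds.

E→S: minimal back-door set {K, W}.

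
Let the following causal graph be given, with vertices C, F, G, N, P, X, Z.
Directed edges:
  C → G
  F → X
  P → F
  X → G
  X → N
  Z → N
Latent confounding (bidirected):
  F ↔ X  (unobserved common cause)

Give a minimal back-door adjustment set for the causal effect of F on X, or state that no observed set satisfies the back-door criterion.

F→X: no observed back-door set.

desc(F)\{F}={G,N,X}; candidates ⊆ {C,P,Z}.
F↔X: latent back-door arc(s) into F.
size 0: {}; under {} F still reaches {G,N,P,X} ∋ X.
size 1: {C}, {P}, {Z}; under {C} F still reaches {G,N,P,X} ∋ X.
size 2: {C,P}, {C,Z}, {P,Z}; under {C,P} F still reaches {G,N,X} ∋ X.
F↔X cannot be blocked by any observed set — no back-door set.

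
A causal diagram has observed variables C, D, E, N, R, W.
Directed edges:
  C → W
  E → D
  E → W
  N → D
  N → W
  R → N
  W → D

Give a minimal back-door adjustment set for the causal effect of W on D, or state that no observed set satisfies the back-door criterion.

desc(W)\{W}={D}; candidates ⊆ {C,E,N,R}.
size 0: {}; under {} W still reaches {C,D,E,N,R} ∋ D.
size 1: {C}, {E}, {N} …(+1); under {C} W still reaches {D,E,N,R} ∋ D.
{E,N}: W⊥D given {E,N} in G with W→· removed — back-door holds.

W→D: minimal back-door set {E, N}.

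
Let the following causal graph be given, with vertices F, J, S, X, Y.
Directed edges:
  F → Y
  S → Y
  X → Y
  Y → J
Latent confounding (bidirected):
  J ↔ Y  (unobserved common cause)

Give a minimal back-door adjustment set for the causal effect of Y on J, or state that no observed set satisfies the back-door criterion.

Y→J: no observed back-door set.

desc(Y)\{Y}={J}; candidates ⊆ {F,S,X}.
Y↔J: latent back-door arc(s) into Y.
size 0: {}; under {} Y still reaches {F,J,S,X} ∋ J.
size 1: {F}, {S}, {X}; under {F} Y still reaches {J,S,X} ∋ J.
size 2: {F,S}, {F,X}, {S,X}; under {F,S} Y still reaches {J,X} ∋ J.
Y↔J cannot be blocked by any observed set — no back-door set.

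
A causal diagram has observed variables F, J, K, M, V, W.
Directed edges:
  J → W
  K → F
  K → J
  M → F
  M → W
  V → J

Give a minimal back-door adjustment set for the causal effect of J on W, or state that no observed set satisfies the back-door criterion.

J→W: minimal back-door set ∅.

desc(J)\{J}={W}; candidates ⊆ {F,K,M,V}.
∅: J⊥W given ∅ in G with J→· removed — back-door holds.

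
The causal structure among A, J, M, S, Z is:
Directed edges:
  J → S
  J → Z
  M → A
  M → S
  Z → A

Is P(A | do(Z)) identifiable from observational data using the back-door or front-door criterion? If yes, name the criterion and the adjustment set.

desc(Z)\{Z}={A}; candidates ⊆ {J,M,S}.
∅: Z⊥A given ∅ in G with Z→· removed — back-door holds.
P(A|do(Z)) = P(A|Z) — no adjustment needed.

P(A|do(Z)): backdoor, adjust for ∅.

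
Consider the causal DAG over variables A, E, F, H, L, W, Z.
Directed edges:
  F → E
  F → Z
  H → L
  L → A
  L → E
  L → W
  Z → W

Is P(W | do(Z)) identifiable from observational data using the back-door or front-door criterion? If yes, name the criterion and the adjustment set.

P(W|do(Z)): backdoor, adjust for ∅.

desc(Z)\{Z}={W}; candidates ⊆ {A,E,F,H,L}.
∅: Z⊥W given ∅ in G with Z→· removed — back-door holds.
P(W|do(Z)) = P(W|Z) — no adjustment needed.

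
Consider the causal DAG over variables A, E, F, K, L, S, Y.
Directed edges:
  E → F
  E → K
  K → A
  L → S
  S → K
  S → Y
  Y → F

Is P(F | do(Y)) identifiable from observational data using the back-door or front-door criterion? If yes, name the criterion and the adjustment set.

P(F|do(Y)): backdoor, adjust for ∅.

desc(Y)\{Y}={F}; candidates ⊆ {A,E,K,L,S}.
∅: Y⊥F given ∅ in G with Y→· removed — back-door holds.
P(F|do(Y)) = P(F|Y) — no adjustment needed.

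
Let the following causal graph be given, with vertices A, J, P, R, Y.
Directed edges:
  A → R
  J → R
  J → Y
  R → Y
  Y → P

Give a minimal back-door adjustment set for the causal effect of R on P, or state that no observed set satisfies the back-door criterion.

desc(R)\{R}={P,Y}; candidates ⊆ {A,J}.
size 0: {}; under {} R still reaches {A,J,P,Y} ∋ P.
{J}: R⊥P given {J} in G with R→· removed — back-door holds.

R→P: minimal back-door set {J}.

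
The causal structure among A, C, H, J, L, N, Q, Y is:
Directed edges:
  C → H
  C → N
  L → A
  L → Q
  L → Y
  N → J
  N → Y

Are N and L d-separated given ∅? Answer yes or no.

Yes — N ⊥ L | ∅.

Bayes-Ball from N | ∅ reaches {C,H,J,Y}.
L ∉ reach(N|∅) ⇒ N ⊥ L | ∅.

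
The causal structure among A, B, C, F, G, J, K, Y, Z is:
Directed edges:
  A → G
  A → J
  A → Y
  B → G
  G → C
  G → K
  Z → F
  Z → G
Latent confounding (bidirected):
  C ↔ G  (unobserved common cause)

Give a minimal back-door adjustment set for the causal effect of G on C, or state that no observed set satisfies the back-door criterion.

G→C: no observed back-door set.

desc(G)\{G}={C,K}; candidates ⊆ {A,B,F,J,Y,Z}.
G↔C: latent back-door arc(s) into G.
size 0: {}; under {} G still reaches {A,B,C,F,J,Y,Z} ∋ C.
size 1: {A}, {B}, {F} …(+3); under {A} G still reaches {B,C,F,Z} ∋ C.
size 2: {A,B}, {A,F}, {A,J} …(+12); under {A,B} G still reaches {C,F,Z} ∋ C.
G↔C cannot be blocked by any observed set — no back-door set.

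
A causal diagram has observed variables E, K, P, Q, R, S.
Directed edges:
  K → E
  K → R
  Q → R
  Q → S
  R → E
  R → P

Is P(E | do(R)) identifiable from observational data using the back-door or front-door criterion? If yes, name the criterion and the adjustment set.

desc(R)\{R}={E,P}; candidates ⊆ {K,Q,S}.
size 0: {}; under {} R still reaches {E,K,Q,S} ∋ E.
{K}: R⊥E given {K} in G with R→· removed — back-door holds.
P(E|do(R)) = Σ_{K} P(E|R,K)·P(K).

P(E|do(R)): backdoor, adjust for {K}.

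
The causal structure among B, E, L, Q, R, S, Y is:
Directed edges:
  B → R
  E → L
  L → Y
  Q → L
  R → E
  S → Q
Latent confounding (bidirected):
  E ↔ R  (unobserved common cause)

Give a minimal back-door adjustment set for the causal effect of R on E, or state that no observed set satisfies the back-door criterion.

desc(R)\{R}={E,L,Y}; candidates ⊆ {B,Q,S}.
R↔E: latent back-door arc(s) into R.
size 0: {}; under {} R still reaches {B,E,L,Y} ∋ E.
size 1: {B}, {Q}, {S}; under {B} R still reaches {E,L,Y} ∋ E.
size 2: {B,Q}, {B,S}, {Q,S}; under {B,Q} R still reaches {E,L,Y} ∋ E.
R↔E cannot be blocked by any observed set — no back-door set.

R→E: no observed back-door set.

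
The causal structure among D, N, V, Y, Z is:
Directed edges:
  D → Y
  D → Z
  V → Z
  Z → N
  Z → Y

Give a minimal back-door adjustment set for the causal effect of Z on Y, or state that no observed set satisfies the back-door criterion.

desc(Z)\{Z}={N,Y}; candidates ⊆ {D,V}.
size 0: {}; under {} Z still reaches {D,V,Y} ∋ Y.
{D}: Z⊥Y given {D} in G with Z→· removed — back-door holds.

Z→Y: minimal back-door set {D}.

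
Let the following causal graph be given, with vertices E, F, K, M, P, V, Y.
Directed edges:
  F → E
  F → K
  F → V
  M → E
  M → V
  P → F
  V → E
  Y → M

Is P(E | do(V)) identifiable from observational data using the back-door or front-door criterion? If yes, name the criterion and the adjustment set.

desc(V)\{V}={E}; candidates ⊆ {F,K,M,P,Y}.
size 0: {}; under {} V still reaches {E,F,K,M,P,Y} ∋ E.
size 1: {F}, {K}, {M} …(+2); under {F} V still reaches {E,M,Y} ∋ E.
{F,M}: V⊥E given {F,M} in G with V→· removed — back-door holds.
P(E|do(V)) = Σ_{F,M} P(E|V,F,M)·P(F,M).

P(E|do(V)): backdoor, adjust for {F, M}.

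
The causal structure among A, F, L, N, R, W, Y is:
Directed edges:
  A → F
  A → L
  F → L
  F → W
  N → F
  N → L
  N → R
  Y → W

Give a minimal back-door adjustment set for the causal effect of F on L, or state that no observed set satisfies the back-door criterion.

desc(F)\{F}={L,W}; candidates ⊆ {A,N,R,Y}.
size 0: {}; under {} F still reaches {A,L,N,R} ∋ L.
size 1: {A}, {N}, {R} …(+1); under {A} F still reaches {L,N,R} ∋ L.
{A,N}: F⊥L given {A,N} in G with F→· removed — back-door holds.

F→L: minimal back-door set {A, N}.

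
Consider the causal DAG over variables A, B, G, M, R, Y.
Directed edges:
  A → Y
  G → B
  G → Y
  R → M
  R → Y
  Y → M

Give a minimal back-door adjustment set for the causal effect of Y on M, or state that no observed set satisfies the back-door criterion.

Y→M: minimal back-door set {R}.

desc(Y)\{Y}={M}; candidates ⊆ {A,B,G,R}.
size 0: {}; under {} Y still reaches {A,B,G,M,R} ∋ M.
{R}: Y⊥M given {R} in G with Y→· removed — back-door holds.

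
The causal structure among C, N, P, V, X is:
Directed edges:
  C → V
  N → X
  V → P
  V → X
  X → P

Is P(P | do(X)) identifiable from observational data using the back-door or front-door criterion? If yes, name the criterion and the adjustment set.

desc(X)\{X}={P}; candidates ⊆ {C,N,V}.
size 0: {}; under {} X still reaches {C,N,P,V} ∋ P.
{V}: X⊥P given {V} in G with X→· removed — back-door holds.
P(P|do(X)) = Σ_{V} P(P|X,V)·P(V).

P(P|do(X)): backdoor, adjust for {V}.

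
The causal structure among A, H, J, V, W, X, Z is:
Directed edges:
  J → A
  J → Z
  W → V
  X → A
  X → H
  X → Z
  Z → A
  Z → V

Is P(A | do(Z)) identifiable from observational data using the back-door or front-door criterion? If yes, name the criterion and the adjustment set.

desc(Z)\{Z}={A,V}; candidates ⊆ {H,J,W,X}.
size 0: {}; under {} Z still reaches {A,H,J,X} ∋ A.
size 1: {H}, {J}, {W} …(+1); under {H} Z still reaches {A,J,X} ∋ A.
{J,X}: Z⊥A given {J,X} in G with Z→· removed — back-door holds.
P(A|do(Z)) = Σ_{J,X} P(A|Z,J,X)·P(J,X).

P(A|do(Z)): backdoor, adjust for {J, X}.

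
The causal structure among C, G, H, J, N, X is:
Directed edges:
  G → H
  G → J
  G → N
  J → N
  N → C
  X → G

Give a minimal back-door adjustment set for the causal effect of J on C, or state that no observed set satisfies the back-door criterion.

desc(J)\{J}={C,N}; candidates ⊆ {G,H,X}.
size 0: {}; under {} J still reaches {C,G,H,N,X} ∋ C.
{G}: J⊥C given {G} in G with J→· removed — back-door holds.

J→C: minimal back-door set {G}.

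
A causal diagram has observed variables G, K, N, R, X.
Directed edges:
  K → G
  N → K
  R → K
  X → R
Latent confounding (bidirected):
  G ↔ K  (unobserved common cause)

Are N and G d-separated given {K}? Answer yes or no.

Bayes-Ball from N | {K} reaches {G,R,X}.
G ∈ reach(N|{K}) ⇒ N ⊥̸ G | {K}.

No — N and G are d-connected given {K}.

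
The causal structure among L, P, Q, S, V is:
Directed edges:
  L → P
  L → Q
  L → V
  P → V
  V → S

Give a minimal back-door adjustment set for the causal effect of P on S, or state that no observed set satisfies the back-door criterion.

desc(P)\{P}={S,V}; candidates ⊆ {L,Q}.
size 0: {}; under {} P still reaches {L,Q,S,V} ∋ S.
{L}: P⊥S given {L} in G with P→· removed — back-door holds.

P→S: minimal back-door set {L}.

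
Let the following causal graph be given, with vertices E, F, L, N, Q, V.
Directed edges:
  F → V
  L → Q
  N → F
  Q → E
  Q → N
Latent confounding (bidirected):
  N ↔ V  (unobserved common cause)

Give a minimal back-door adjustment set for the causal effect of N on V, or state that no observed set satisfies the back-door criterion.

desc(N)\{N}={F,V}; candidates ⊆ {E,L,Q}.
N↔V: latent back-door arc(s) into N.
size 0: {}; under {} N still reaches {E,L,Q,V} ∋ V.
size 1: {E}, {L}, {Q}; under {E} N still reaches {L,Q,V} ∋ V.
size 2: {E,L}, {E,Q}, {L,Q}; under {E,L} N still reaches {Q,V} ∋ V.
N↔V cannot be blocked by any observed set — no back-door set.

N→V: no observed back-door set.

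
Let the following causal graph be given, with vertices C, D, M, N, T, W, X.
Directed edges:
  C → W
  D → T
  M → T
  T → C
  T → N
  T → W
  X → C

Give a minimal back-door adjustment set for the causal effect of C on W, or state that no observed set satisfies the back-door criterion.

C→W: minimal back-door set {T}.

desc(C)\{C}={W}; candidates ⊆ {D,M,N,T,X}.
size 0: {}; under {} C still reaches {D,M,N,T,W,X} ∋ W.
{T}: C⊥W given {T} in G with C→· removed — back-door holds.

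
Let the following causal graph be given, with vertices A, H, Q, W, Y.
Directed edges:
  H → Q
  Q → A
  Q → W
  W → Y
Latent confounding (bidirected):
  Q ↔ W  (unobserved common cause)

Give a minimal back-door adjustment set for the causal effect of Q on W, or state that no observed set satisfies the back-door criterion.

desc(Q)\{Q}={A,W,Y}; candidates ⊆ {H}.
Q↔W: latent back-door arc(s) into Q.
size 0: {}; under {} Q still reaches {H,W,Y} ∋ W.
size 1: {H}; under {H} Q still reaches {W,Y} ∋ W.
Q↔W cannot be blocked by any observed set — no back-door set.

Q→W: no observed back-door set.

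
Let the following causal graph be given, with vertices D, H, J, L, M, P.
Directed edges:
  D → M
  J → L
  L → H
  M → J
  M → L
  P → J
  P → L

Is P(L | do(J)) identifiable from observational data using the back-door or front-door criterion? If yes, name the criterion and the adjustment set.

P(L|do(J)): backdoor, adjust for {M, P}.

desc(J)\{J}={H,L}; candidates ⊆ {D,M,P}.
size 0: {}; under {} J still reaches {D,H,L,M,P} ∋ L.
size 1: {D}, {M}, {P}; under {D} J still reaches {H,L,M,P} ∋ L.
{M,P}: J⊥L given {M,P} in G with J→· removed — back-door holds.
P(L|do(J)) = Σ_{M,P} P(L|J,M,P)·P(M,P).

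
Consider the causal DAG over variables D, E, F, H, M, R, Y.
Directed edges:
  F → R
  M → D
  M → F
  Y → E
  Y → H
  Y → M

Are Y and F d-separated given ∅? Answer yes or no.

No — Y and F are d-connected given ∅.

Bayes-Ball from Y | ∅ reaches {D,E,F,H,M,R}.
F ∈ reach(Y|∅) ⇒ Y ⊥̸ F | ∅.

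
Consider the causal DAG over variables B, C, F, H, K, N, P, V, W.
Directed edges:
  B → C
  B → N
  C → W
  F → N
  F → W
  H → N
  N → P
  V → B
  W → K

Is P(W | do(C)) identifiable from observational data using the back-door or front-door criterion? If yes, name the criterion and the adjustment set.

P(W|do(C)): backdoor, adjust for ∅.

desc(C)\{C}={K,W}; candidates ⊆ {B,F,H,N,P,V}.
∅: C⊥W given ∅ in G with C→· removed — back-door holds.
P(W|do(C)) = P(W|C) — no adjustment needed.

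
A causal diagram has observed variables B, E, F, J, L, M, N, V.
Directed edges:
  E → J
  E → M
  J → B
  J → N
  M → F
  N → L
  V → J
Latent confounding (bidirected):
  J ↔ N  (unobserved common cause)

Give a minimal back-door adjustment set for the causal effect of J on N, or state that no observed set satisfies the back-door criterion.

desc(J)\{J}={B,L,N}; candidates ⊆ {E,F,M,V}.
J↔N: latent back-door arc(s) into J.
size 0: {}; under {} J still reaches {E,F,L,M,N,V} ∋ N.
size 1: {E}, {F}, {M} …(+1); under {E} J still reaches {L,N,V} ∋ N.
size 2: {E,F}, {E,M}, {E,V} …(+3); under {E,F} J still reaches {L,N,V} ∋ N.
J↔N cannot be blocked by any observed set — no back-door set.

J→N: no observed back-door set.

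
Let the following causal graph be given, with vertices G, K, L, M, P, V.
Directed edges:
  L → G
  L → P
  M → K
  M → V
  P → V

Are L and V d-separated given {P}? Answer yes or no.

Bayes-Ball from L | {P} reaches {G}.
V ∉ reach(L|{P}) ⇒ L ⊥ V | {P}.

Yes — L ⊥ V | {P}.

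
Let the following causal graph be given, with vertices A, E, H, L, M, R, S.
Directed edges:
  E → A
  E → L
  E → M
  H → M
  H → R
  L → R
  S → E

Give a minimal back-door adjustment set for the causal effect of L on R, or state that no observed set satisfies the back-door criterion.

desc(L)\{L}={R}; candidates ⊆ {A,E,H,M,S}.
∅: L⊥R given ∅ in G with L→· removed — back-door holds.

L→R: minimal back-door set ∅.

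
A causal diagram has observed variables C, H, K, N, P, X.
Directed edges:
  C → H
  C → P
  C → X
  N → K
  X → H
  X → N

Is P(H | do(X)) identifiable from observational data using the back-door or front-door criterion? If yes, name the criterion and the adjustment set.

desc(X)\{X}={H,K,N}; candidates ⊆ {C,P}.
size 0: {}; under {} X still reaches {C,H,P} ∋ H.
{C}: X⊥H given {C} in G with X→· removed — back-door holds.
P(H|do(X)) = Σ_{C} P(H|X,C)·P(C).

P(H|do(X)): backdoor, adjust for {C}.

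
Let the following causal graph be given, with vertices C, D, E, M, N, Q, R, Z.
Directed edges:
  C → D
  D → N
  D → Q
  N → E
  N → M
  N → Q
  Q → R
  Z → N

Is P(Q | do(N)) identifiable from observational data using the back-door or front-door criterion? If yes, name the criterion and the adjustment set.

P(Q|do(N)): backdoor, adjust for {D}.

desc(N)\{N}={E,M,Q,R}; candidates ⊆ {C,D,Z}.
size 0: {}; under {} N still reaches {C,D,Q,R,Z} ∋ Q.
{D}: N⊥Q given {D} in G with N→· removed — back-door holds.
P(Q|do(N)) = Σ_{D} P(Q|N,D)·P(D).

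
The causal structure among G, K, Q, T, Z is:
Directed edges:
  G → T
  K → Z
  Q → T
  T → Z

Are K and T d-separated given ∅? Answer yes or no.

Bayes-Ball from K | ∅ reaches {Z}.
T ∉ reach(K|∅) ⇒ K ⊥ T | ∅.

Yes — K ⊥ T | ∅.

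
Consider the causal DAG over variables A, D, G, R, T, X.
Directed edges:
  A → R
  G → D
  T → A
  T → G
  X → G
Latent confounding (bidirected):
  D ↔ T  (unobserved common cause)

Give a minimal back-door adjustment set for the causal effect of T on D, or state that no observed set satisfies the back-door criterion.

desc(T)\{T}={A,D,G,R}; candidates ⊆ {X}.
T↔D: latent back-door arc(s) into T.
size 0: {}; under {} T still reaches {D} ∋ D.
size 1: {X}; under {X} T still reaches {D} ∋ D.
T↔D cannot be blocked by any observed set — no back-door set.

T→D: no observed back-door set.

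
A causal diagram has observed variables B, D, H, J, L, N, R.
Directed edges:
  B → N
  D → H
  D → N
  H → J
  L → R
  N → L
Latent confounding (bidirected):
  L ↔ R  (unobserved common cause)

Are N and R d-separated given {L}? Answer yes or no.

Bayes-Ball from N | {L} reaches {B,D,H,J,R}.
R ∈ reach(N|{L}) ⇒ N ⊥̸ R | {L}.

No — N and R are d-connected given {L}.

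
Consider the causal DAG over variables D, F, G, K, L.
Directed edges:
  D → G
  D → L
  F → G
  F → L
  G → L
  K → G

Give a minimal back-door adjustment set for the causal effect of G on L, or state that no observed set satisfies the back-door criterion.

desc(G)\{G}={L}; candidates ⊆ {D,F,K}.
size 0: {}; under {} G still reaches {D,F,K,L} ∋ L.
size 1: {D}, {F}, {K}; under {D} G still reaches {F,K,L} ∋ L.
{D,F}: G⊥L given {D,F} in G with G→· removed — back-door holds.

G→L: minimal back-door set {D, F}.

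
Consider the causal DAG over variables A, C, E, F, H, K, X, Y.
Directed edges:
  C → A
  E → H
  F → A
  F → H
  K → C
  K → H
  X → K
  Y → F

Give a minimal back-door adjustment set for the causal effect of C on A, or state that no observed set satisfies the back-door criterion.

desc(C)\{C}={A}; candidates ⊆ {E,F,H,K,X,Y}.
∅: C⊥A given ∅ in G with C→· removed — back-door holds.

C→A: minimal back-door set ∅.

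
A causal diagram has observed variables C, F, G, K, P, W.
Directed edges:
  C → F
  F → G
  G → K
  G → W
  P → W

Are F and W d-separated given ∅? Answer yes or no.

No — F and W are d-connected given ∅.

Bayes-Ball from F | ∅ reaches {C,G,K,W}.
W ∈ reach(F|∅) ⇒ F ⊥̸ W | ∅.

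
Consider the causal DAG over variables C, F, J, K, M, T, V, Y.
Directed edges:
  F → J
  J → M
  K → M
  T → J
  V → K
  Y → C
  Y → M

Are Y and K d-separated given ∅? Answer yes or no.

Bayes-Ball from Y | ∅ reaches {C,M}.
K ∉ reach(Y|∅) ⇒ Y ⊥ K | ∅.

Yes — Y ⊥ K | ∅.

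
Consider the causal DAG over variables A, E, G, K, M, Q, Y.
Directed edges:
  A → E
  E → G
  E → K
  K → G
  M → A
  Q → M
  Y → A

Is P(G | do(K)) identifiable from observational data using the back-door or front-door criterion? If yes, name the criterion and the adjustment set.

desc(K)\{K}={G}; candidates ⊆ {A,E,M,Q,Y}.
size 0: {}; under {} K still reaches {A,E,G,M,Q,Y} ∋ G.
{E}: K⊥G given {E} in G with K→· removed — back-door holds.
P(G|do(K)) = Σ_{E} P(G|K,E)·P(E).

P(G|do(K)): backdoor, adjust for {E}.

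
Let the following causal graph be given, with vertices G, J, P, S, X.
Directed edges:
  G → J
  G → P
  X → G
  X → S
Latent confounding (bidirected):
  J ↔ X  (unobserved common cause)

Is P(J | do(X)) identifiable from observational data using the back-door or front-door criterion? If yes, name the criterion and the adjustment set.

desc(X)\{X}={G,J,P,S}; candidates ⊆ {—}.
X↔J: latent back-door arc(s) into X.
size 0: {}; under {} X still reaches {J} ∋ J.
X↔J cannot be blocked by any observed set — no back-door set.
{G}: (i) intercepts every directed X→J path; (ii) no back-door X→{G}; (iii) {X} blocks every back-door {G}→J. Front-door holds.
P(J|do(X)) = Σ_{G} P(G|X) Σ_{X'} P(J|G,X')P(X').

P(J|do(X)): frontdoor, adjust for {G}.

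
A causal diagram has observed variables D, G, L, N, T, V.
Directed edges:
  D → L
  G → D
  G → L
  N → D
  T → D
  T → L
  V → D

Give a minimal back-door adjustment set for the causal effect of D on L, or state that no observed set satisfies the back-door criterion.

desc(D)\{D}={L}; candidates ⊆ {G,N,T,V}.
size 0: {}; under {} D still reaches {G,L,N,T,V} ∋ L.
size 1: {G}, {N}, {T} …(+1); under {G} D still reaches {L,N,T,V} ∋ L.
{G,T}: D⊥L given {G,T} in G with D→· removed — back-door holds.

D→L: minimal back-door set {G, T}.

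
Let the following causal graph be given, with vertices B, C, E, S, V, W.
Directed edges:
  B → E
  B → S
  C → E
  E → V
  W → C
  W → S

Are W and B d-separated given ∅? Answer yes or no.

Bayes-Ball from W | ∅ reaches {C,E,S,V}.
B ∉ reach(W|∅) ⇒ W ⊥ B | ∅.

Yes — W ⊥ B | ∅.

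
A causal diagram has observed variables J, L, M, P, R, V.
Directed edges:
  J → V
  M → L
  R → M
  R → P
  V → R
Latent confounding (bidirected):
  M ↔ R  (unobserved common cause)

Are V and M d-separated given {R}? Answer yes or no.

Bayes-Ball from V | {R} reaches {J,L,M}.
M ∈ reach(V|{R}) ⇒ V ⊥̸ M | {R}.

No — V and M are d-connected given {R}.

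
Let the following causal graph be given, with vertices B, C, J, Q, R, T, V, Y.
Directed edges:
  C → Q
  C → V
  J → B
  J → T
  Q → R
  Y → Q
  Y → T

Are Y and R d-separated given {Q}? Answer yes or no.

Bayes-Ball from Y | {Q} reaches {C,T,V}.
R ∉ reach(Y|{Q}) ⇒ Y ⊥ R | {Q}.

Yes — Y ⊥ R | {Q}.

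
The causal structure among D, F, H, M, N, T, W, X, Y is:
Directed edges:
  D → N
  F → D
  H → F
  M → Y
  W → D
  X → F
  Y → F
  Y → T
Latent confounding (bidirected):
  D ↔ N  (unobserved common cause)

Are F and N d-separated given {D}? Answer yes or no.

Bayes-Ball from F | {D} reaches {H,M,N,T,W,X,Y}.
N ∈ reach(F|{D}) ⇒ F ⊥̸ N | {D}.

No — F and N are d-connected given {D}.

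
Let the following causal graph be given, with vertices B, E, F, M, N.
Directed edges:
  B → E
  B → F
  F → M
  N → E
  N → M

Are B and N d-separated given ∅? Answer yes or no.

Yes — B ⊥ N | ∅.

Bayes-Ball from B | ∅ reaches {E,F,M}.
N ∉ reach(B|∅) ⇒ B ⊥ N | ∅.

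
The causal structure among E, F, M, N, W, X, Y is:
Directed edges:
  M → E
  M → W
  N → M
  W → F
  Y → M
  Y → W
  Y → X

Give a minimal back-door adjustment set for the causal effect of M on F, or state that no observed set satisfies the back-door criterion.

desc(M)\{M}={E,F,W}; candidates ⊆ {N,X,Y}.
size 0: {}; under {} M still reaches {F,N,W,X,Y} ∋ F.
{Y}: M⊥F given {Y} in G with M→· removed — back-door holds.

M→F: minimal back-door set {Y}.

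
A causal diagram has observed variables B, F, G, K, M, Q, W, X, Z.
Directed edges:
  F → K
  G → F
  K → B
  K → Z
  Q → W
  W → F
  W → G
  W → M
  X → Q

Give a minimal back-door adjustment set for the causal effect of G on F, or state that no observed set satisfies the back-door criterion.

desc(G)\{G}={B,F,K,Z}; candidates ⊆ {M,Q,W,X}.
size 0: {}; under {} G still reaches {B,F,K,M,Q,W,X,Z} ∋ F.
{W}: G⊥F given {W} in G with G→· removed — back-door holds.

G→F: minimal back-door set {W}.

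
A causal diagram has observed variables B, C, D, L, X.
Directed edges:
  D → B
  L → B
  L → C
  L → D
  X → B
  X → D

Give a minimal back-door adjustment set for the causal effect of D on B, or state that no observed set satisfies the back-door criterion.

D→B: minimal back-door set {L, X}.

desc(D)\{D}={B}; candidates ⊆ {C,L,X}.
size 0: {}; under {} D still reaches {B,C,L,X} ∋ B.
size 1: {C}, {L}, {X}; under {C} D still reaches {B,L,X} ∋ B.
{L,X}: D⊥B given {L,X} in G with D→· removed — back-door holds.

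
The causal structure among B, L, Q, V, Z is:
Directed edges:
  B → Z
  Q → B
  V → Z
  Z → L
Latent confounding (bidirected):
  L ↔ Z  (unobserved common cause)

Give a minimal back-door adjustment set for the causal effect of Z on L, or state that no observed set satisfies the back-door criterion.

Z→L: no observed back-door set.

desc(Z)\{Z}={L}; candidates ⊆ {B,Q,V}.
Z↔L: latent back-door arc(s) into Z.
size 0: {}; under {} Z still reaches {B,L,Q,V} ∋ L.
size 1: {B}, {Q}, {V}; under {B} Z still reaches {L,V} ∋ L.
size 2: {B,Q}, {B,V}, {Q,V}; under {B,Q} Z still reaches {L,V} ∋ L.
Z↔L cannot be blocked by any observed set — no back-door set.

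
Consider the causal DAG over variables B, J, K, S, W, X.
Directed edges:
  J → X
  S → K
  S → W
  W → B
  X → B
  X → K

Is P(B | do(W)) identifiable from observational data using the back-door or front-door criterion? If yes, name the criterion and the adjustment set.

P(B|do(W)): backdoor, adjust for ∅.

desc(W)\{W}={B}; candidates ⊆ {J,K,S,X}.
∅: W⊥B given ∅ in G with W→· removed — back-door holds.
P(B|do(W)) = P(B|W) — no adjustment needed.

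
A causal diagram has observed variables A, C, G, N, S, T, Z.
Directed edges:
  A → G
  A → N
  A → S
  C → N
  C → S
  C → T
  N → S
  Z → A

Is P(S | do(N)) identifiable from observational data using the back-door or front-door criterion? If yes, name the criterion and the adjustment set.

desc(N)\{N}={S}; candidates ⊆ {A,C,G,T,Z}.
size 0: {}; under {} N still reaches {A,C,G,S,T,Z} ∋ S.
size 1: {A}, {C}, {G} …(+2); under {A} N still reaches {C,S,T} ∋ S.
{A,C}: N⊥S given {A,C} in G with N→· removed — back-door holds.
P(S|do(N)) = Σ_{A,C} P(S|N,A,C)·P(A,C).

P(S|do(N)): backdoor, adjust for {A, C}.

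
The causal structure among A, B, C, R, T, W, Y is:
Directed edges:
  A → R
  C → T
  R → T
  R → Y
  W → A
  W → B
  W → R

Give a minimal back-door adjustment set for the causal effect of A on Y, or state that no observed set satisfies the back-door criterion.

A→Y: minimal back-door set {W}.

desc(A)\{A}={R,T,Y}; candidates ⊆ {B,C,W}.
size 0: {}; under {} A still reaches {B,R,T,W,Y} ∋ Y.
{W}: A⊥Y given {W} in G with A→· removed — back-door holds.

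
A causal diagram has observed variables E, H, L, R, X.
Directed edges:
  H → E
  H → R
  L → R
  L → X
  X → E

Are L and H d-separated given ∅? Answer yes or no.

Yes — L ⊥ H | ∅.

Bayes-Ball from L | ∅ reaches {E,R,X}.
H ∉ reach(L|∅) ⇒ L ⊥ H | ∅.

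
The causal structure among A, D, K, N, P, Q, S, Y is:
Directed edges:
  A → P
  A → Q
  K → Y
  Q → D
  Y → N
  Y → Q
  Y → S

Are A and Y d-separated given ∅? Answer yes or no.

Bayes-Ball from A | ∅ reaches {D,P,Q}.
Y ∉ reach(A|∅) ⇒ A ⊥ Y | ∅.

Yes — A ⊥ Y | ∅.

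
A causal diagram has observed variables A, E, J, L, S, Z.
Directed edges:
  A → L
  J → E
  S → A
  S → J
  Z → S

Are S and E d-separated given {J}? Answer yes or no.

Yes — S ⊥ E | {J}.

Bayes-Ball from S | {J} reaches {A,L,Z}.
E ∉ reach(S|{J}) ⇒ S ⊥ E | {J}.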